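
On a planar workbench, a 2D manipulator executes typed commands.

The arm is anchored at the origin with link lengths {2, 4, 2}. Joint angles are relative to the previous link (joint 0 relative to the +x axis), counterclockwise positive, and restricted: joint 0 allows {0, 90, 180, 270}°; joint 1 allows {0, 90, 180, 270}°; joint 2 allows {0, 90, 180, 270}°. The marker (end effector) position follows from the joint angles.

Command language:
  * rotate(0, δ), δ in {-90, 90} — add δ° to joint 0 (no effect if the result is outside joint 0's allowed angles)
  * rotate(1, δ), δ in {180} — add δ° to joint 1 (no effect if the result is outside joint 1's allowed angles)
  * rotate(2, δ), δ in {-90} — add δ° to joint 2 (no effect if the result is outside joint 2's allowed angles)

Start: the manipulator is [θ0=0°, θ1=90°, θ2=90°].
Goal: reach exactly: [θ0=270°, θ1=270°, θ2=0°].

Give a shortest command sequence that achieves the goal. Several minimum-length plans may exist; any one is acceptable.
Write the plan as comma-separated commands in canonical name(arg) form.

rotate(0, -90), rotate(2, -90), rotate(1, 180)

start: [θ0=0°, θ1=90°, θ2=90°]
step 1 (rotate(0, -90)): [θ0=270°, θ1=90°, θ2=90°]
step 2 (rotate(2, -90)): [θ0=270°, θ1=90°, θ2=0°]
step 3 (rotate(1, 180)): [θ0=270°, θ1=270°, θ2=0°]
shorter routes all fall short; 3 is best.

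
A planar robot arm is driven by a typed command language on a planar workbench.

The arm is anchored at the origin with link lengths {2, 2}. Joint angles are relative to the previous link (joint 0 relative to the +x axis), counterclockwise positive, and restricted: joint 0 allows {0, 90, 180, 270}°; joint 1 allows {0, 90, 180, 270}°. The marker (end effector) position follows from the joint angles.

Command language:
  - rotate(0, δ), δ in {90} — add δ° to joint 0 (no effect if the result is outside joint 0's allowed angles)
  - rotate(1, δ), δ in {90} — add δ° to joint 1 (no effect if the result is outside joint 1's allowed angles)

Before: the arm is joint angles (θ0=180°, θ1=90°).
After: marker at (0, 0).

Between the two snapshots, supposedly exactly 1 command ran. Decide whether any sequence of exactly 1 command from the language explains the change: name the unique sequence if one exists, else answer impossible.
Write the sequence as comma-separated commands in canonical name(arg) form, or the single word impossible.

start: joint angles (θ0=180°, θ1=90°)
[1] after rotate(1, 90): joint angles (θ0=180°, θ1=180°)
no other 1-command option fits: unique.

rotate(1, 90)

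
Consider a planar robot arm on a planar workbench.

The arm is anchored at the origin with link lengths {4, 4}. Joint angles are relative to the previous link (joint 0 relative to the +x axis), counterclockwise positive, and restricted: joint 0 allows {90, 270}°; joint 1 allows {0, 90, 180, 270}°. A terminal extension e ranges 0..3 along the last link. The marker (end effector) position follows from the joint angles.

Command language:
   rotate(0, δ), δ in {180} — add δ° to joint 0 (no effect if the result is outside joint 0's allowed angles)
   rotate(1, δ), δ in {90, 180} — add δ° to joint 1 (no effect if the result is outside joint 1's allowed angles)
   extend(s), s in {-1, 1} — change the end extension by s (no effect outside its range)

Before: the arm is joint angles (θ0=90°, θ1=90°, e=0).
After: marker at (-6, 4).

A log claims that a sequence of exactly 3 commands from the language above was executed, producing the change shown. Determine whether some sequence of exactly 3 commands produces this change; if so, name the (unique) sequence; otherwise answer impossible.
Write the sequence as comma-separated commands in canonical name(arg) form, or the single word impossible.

key: order matters: swapping extend(-1) and extend(1) lands elsewhere
initial: joint angles (θ0=90°, θ1=90°, e=0)
t=1 extend(-1) ⇒ joint angles (θ0=90°, θ1=90°, e=0)
t=2 extend(1) ⇒ joint angles (θ0=90°, θ1=90°, e=1)
t=3 extend(1) ⇒ joint angles (θ0=90°, θ1=90°, e=2)
all 125 alternatives checked — unique.

extend(-1), extend(1), extend(1)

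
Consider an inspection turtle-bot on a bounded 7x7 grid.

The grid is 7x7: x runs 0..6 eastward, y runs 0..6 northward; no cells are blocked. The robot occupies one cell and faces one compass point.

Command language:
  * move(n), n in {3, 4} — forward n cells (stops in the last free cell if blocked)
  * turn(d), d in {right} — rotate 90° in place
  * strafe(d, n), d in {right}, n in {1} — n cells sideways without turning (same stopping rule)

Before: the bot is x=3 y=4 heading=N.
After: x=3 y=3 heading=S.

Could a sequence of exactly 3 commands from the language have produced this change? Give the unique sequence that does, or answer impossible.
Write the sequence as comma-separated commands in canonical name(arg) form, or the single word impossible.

turn(right), strafe(right, 1), turn(right)

key: position moved to (3,3) AND the heading swung to S — translation plus rotation needed
initial: x=3 y=4 heading=N
step 1 (turn(right)): x=3 y=4 heading=E
step 2 (strafe(right, 1)): x=3 y=3 heading=E
step 3 (turn(right)): x=3 y=3 heading=S
no rival 3-sequence matches.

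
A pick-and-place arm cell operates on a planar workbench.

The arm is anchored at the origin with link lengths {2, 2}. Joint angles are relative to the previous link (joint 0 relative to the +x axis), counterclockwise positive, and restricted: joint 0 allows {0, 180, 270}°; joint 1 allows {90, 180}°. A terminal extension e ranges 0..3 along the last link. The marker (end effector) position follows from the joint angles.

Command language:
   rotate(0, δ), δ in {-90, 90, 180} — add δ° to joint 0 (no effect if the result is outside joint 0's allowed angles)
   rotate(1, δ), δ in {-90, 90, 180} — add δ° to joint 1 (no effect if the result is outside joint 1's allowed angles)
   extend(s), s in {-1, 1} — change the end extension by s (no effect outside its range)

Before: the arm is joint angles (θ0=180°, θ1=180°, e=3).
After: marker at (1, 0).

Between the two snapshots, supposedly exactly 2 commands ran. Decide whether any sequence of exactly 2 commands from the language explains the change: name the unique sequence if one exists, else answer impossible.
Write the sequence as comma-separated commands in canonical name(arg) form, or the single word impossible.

extend(-1), extend(-1)

from: joint angles (θ0=180°, θ1=180°, e=3)
t=1 extend(-1) ⇒ joint angles (θ0=180°, θ1=180°, e=2)
t=2 extend(-1) ⇒ joint angles (θ0=180°, θ1=180°, e=1)
no rival 2-sequence matches.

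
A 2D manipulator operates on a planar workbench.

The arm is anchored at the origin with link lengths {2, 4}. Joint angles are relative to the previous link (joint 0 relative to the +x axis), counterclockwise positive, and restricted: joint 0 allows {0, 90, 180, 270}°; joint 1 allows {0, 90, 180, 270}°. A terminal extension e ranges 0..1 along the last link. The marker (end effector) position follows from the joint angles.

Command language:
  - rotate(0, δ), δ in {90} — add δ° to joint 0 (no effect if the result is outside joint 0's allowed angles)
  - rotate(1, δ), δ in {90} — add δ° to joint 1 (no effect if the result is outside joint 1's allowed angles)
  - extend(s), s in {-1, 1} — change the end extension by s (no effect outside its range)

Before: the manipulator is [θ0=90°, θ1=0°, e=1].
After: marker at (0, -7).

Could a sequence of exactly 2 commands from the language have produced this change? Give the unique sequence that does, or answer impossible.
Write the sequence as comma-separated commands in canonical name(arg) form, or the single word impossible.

rotate(0, 90), rotate(0, 90)

t0: [θ0=90°, θ1=0°, e=1]
1. rotate(0, 90) → [θ0=180°, θ1=0°, e=1]
2. rotate(0, 90) → [θ0=270°, θ1=0°, e=1]
uniquely the one of 16 2-step routes that fits.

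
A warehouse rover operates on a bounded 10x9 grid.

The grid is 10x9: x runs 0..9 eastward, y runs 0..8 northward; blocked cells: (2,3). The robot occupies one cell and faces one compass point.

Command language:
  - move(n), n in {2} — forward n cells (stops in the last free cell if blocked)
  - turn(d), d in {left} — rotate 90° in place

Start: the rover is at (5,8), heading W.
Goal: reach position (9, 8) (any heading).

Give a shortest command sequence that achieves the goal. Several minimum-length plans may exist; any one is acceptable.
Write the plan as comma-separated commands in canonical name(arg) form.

from: at (5,8), heading W
1. turn(left) → at (5,8), heading S
2. turn(left) → at (5,8), heading E
3. move(2) → at (7,8), heading E
4. move(2) → at (9,8), heading E
nothing shorter than 4 reaches the goal.

turn(left), turn(left), move(2), move(2)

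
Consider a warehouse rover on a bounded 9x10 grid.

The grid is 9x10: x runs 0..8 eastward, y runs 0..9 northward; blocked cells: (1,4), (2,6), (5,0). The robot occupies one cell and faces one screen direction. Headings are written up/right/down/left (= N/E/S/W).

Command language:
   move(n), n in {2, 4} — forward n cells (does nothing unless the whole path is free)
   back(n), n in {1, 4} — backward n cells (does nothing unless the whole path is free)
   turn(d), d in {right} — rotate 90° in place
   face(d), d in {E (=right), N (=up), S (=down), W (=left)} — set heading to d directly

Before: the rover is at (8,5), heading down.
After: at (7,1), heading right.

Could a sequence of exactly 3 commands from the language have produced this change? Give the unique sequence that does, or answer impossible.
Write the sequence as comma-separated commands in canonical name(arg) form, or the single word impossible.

key: running back(1) before move(4) would end elsewhere — order is forced
begin: at (8,5), heading down
step 1 (move(4)): at (8,1), heading down
step 2 (face(E)): at (8,1), heading right
step 3 (back(1)): at (7,1), heading right
uniquely the one of 729 3-step routes that fits.

move(4), face(E), back(1)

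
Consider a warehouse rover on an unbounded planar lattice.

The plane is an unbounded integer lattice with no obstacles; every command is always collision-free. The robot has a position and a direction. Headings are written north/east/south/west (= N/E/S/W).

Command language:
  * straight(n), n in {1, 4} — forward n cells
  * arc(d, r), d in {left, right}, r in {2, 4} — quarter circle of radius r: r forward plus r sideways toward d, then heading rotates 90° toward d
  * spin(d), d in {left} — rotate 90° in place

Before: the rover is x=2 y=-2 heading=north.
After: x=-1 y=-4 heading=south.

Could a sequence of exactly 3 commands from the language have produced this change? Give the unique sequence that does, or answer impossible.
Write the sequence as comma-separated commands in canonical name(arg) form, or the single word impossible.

key: cell and facing (now S) both changed — the 3 commands mix motion and turning
from: x=2 y=-2 heading=north
1. spin(left) → x=2 y=-2 heading=west
2. straight(1) → x=1 y=-2 heading=west
3. arc(left, 2) → x=-1 y=-4 heading=south
uniquely the one of 343 3-step routes that fits.

spin(left), straight(1), arc(left, 2)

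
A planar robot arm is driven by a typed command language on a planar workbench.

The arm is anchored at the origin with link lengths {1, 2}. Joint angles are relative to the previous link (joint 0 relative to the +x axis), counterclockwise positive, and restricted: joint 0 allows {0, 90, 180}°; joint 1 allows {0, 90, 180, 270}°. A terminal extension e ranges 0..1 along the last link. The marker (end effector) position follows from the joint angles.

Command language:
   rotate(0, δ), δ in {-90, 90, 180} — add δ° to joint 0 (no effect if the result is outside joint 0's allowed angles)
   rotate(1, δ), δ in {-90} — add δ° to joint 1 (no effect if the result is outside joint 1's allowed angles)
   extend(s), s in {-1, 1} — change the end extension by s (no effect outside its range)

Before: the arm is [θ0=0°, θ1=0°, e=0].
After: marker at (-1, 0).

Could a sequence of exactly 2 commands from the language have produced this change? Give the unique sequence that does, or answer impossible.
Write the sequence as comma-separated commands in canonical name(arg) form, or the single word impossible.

from: [θ0=0°, θ1=0°, e=0]
step 1 (rotate(1, -90)): [θ0=0°, θ1=270°, e=0]
step 2 (rotate(1, -90)): [θ0=0°, θ1=180°, e=0]
no other 2-command option fits: unique.

rotate(1, -90), rotate(1, -90)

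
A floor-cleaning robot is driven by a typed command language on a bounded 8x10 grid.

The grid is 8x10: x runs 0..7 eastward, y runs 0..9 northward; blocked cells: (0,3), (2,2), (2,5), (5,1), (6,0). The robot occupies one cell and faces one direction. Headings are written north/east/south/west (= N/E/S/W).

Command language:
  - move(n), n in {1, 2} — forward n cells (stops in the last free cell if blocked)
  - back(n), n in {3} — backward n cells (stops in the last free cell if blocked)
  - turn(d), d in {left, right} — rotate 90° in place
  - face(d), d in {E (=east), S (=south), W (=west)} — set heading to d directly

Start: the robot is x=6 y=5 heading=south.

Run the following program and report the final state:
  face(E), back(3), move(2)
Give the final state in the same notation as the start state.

x=5 y=5 heading=east

start: x=6 y=5 heading=south
t=1 face(E) ⇒ x=6 y=5 heading=east
t=2 back(3) ⇒ x=3 y=5 heading=east
t=3 move(2) ⇒ x=5 y=5 heading=east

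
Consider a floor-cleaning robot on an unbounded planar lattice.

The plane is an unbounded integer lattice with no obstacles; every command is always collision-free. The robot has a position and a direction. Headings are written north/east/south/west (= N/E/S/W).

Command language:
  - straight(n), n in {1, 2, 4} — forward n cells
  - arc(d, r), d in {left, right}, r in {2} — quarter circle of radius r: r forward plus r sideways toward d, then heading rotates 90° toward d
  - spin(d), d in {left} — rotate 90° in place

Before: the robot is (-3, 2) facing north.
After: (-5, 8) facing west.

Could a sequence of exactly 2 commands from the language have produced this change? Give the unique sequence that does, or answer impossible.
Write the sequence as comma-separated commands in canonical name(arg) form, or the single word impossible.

key: cell and facing (now W) both changed — the 2 commands mix motion and turning
begin: (-3, 2) facing north
t=1 straight(4) ⇒ (-3, 6) facing north
t=2 arc(left, 2) ⇒ (-5, 8) facing west
all 36 alternatives checked — unique.

straight(4), arc(left, 2)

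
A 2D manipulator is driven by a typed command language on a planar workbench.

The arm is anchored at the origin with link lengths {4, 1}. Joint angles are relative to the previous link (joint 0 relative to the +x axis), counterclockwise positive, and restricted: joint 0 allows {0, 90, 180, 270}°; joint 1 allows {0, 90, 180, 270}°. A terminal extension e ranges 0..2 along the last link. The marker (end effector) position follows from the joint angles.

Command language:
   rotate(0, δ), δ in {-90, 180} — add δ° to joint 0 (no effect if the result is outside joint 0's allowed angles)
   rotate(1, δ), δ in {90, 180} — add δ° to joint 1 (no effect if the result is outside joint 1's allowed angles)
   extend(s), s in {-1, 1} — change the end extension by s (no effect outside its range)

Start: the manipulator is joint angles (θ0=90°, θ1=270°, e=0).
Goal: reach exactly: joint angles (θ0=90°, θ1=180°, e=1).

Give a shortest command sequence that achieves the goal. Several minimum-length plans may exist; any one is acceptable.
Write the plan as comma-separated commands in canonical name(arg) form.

t0: joint angles (θ0=90°, θ1=270°, e=0)
step 1 (extend(1)): joint angles (θ0=90°, θ1=270°, e=1)
step 2 (rotate(1, 180)): joint angles (θ0=90°, θ1=90°, e=1)
step 3 (rotate(1, 90)): joint angles (θ0=90°, θ1=180°, e=1)
no 2-step plan works, so 3 is optimal.

extend(1), rotate(1, 180), rotate(1, 90)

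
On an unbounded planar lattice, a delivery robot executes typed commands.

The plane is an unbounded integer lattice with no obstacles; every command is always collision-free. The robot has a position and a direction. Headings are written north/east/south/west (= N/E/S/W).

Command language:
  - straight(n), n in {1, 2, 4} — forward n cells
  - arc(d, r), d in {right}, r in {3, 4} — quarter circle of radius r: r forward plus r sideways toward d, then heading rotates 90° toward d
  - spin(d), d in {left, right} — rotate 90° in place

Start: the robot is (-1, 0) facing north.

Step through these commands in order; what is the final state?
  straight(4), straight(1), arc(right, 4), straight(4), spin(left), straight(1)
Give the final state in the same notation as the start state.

(7, 10) facing north

start: (-1, 0) facing north
[1] after straight(4): (-1, 4) facing north
[2] after straight(1): (-1, 5) facing north
[3] after arc(right, 4): (3, 9) facing east
[4] after straight(4): (7, 9) facing east
[5] after spin(left): (7, 9) facing north
[6] after straight(1): (7, 10) facing north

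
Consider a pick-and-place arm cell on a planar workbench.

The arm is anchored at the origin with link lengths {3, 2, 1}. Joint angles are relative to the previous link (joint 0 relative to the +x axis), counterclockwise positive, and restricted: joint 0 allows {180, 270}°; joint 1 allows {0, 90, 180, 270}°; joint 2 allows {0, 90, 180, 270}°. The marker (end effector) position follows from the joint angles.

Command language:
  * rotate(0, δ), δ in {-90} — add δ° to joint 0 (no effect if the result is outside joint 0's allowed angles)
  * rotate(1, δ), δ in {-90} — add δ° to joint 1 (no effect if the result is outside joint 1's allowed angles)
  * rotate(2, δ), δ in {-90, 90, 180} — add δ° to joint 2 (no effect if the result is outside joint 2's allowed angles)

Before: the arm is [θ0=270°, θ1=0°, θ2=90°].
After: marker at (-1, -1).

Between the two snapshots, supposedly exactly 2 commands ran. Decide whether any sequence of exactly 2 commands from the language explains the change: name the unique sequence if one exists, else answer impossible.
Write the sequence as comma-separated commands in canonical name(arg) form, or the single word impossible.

rotate(1, -90), rotate(1, -90)

t0: [θ0=270°, θ1=0°, θ2=90°]
1. rotate(1, -90) → [θ0=270°, θ1=270°, θ2=90°]
2. rotate(1, -90) → [θ0=270°, θ1=180°, θ2=90°]
no rival 2-sequence matches.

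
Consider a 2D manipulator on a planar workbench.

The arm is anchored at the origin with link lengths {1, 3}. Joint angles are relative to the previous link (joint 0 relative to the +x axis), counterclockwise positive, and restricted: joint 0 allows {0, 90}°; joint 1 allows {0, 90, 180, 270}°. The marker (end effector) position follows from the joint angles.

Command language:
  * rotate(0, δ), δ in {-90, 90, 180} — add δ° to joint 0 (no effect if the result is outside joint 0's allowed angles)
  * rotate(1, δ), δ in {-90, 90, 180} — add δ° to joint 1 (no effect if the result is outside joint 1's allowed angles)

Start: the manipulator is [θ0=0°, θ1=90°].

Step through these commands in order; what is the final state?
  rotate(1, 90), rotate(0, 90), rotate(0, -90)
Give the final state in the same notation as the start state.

[θ0=0°, θ1=180°]

initial: [θ0=0°, θ1=90°]
1. rotate(1, 90) → [θ0=0°, θ1=180°]
2. rotate(0, 90) → [θ0=90°, θ1=180°]
3. rotate(0, -90) → [θ0=0°, θ1=180°]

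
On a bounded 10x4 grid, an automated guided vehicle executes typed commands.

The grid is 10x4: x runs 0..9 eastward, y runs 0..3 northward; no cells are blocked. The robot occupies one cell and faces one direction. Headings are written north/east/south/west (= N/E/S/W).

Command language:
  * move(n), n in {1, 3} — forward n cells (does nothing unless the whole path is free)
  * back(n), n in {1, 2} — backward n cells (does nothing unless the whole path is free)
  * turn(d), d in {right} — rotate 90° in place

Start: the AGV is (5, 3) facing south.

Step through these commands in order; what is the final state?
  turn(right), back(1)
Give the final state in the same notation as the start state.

t0: (5, 3) facing south
t=1 turn(right) ⇒ (5, 3) facing west
t=2 back(1) ⇒ (6, 3) facing west

(6, 3) facing west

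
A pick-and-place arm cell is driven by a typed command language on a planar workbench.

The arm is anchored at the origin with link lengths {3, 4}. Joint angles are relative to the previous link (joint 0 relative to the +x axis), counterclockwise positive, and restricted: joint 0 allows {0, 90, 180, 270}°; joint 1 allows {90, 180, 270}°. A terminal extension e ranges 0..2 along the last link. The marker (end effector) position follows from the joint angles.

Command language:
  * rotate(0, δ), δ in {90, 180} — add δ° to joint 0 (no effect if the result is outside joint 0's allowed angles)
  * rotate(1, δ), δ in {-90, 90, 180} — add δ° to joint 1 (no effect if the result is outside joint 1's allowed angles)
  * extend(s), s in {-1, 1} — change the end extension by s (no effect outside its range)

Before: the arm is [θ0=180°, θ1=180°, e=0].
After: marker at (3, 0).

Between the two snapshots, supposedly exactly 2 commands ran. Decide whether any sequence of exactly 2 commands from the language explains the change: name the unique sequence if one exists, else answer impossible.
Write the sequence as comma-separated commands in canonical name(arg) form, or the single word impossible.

initial: [θ0=180°, θ1=180°, e=0]
1. extend(1) → [θ0=180°, θ1=180°, e=1]
2. extend(1) → [θ0=180°, θ1=180°, e=2]
no other 2-command option fits: unique.

extend(1), extend(1)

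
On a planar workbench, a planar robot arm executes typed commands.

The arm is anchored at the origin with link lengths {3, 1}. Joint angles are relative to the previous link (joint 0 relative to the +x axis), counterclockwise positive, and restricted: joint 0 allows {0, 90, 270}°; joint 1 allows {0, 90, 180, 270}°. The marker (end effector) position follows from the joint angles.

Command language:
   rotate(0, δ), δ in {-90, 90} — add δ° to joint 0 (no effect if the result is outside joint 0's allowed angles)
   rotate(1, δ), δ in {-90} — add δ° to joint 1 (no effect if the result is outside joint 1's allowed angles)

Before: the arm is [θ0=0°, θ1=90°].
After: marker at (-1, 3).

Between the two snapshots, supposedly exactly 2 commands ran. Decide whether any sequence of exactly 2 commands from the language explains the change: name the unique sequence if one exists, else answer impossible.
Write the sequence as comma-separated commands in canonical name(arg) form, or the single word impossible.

rotate(0, 90), rotate(0, 90)

from: [θ0=0°, θ1=90°]
t=1 rotate(0, 90) ⇒ [θ0=90°, θ1=90°]
t=2 rotate(0, 90) ⇒ [θ0=90°, θ1=90°]
all 9 alternatives checked — unique.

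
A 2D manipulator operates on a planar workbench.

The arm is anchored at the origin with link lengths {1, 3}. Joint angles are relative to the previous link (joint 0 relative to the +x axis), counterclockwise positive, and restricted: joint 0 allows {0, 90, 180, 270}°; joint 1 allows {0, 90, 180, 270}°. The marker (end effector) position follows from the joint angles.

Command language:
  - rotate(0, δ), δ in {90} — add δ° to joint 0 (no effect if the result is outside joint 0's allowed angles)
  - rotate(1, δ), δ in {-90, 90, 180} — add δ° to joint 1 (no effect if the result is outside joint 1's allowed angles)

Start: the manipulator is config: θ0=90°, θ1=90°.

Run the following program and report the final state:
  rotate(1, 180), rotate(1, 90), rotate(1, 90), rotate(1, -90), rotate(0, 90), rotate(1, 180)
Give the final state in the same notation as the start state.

config: θ0=180°, θ1=180°

t0: config: θ0=90°, θ1=90°
1. rotate(1, 180) → config: θ0=90°, θ1=270°
2. rotate(1, 90) → config: θ0=90°, θ1=0°
3. rotate(1, 90) → config: θ0=90°, θ1=90°
4. rotate(1, -90) → config: θ0=90°, θ1=0°
5. rotate(0, 90) → config: θ0=180°, θ1=0°
6. rotate(1, 180) → config: θ0=180°, θ1=180°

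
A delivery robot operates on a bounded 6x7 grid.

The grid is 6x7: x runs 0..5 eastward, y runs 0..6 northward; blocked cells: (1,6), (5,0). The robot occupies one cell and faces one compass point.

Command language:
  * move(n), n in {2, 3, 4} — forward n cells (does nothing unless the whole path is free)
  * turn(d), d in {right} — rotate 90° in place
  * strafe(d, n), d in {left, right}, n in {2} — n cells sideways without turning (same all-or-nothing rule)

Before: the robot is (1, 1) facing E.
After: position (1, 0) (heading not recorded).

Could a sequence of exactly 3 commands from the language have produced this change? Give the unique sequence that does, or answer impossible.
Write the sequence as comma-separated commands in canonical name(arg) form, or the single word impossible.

key: order matters: swapping strafe(left, 2) and move(3) lands elsewhere
t0: (1, 1) facing E
[1] after strafe(left, 2): (1, 3) facing E
[2] after turn(right): (1, 3) facing S
[3] after move(3): (1, 0) facing S
no rival 3-sequence matches.

strafe(left, 2), turn(right), move(3)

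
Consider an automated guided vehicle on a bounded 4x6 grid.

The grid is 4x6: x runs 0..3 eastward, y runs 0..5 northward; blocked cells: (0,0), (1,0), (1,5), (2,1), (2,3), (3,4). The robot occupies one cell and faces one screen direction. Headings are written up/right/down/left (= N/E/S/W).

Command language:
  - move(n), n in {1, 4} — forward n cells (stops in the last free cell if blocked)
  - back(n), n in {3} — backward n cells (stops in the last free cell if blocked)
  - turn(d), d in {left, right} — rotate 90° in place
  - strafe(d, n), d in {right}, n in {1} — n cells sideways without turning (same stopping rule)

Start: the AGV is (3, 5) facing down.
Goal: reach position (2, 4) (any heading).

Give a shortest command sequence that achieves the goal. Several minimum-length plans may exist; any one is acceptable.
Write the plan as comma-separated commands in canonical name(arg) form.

begin: (3, 5) facing down
1. strafe(right, 1) → (2, 5) facing down
2. move(1) → (2, 4) facing down
no 1-step plan works, so 2 is optimal.

strafe(right, 1), move(1)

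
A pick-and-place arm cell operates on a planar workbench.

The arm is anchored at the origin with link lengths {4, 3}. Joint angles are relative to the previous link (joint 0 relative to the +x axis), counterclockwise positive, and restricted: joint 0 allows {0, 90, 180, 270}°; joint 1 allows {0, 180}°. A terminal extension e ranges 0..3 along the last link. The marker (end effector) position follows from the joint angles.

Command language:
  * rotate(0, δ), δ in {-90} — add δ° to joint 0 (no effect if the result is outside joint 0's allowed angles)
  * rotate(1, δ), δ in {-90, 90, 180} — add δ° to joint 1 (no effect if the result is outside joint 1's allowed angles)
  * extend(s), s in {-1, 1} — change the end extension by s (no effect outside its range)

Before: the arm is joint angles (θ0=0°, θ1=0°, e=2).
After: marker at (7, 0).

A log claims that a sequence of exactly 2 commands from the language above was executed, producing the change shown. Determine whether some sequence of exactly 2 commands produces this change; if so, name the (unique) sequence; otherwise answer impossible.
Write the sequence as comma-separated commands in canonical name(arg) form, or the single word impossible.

extend(-1), extend(-1)

start: joint angles (θ0=0°, θ1=0°, e=2)
step 1 (extend(-1)): joint angles (θ0=0°, θ1=0°, e=1)
step 2 (extend(-1)): joint angles (θ0=0°, θ1=0°, e=0)
all 36 alternatives checked — unique.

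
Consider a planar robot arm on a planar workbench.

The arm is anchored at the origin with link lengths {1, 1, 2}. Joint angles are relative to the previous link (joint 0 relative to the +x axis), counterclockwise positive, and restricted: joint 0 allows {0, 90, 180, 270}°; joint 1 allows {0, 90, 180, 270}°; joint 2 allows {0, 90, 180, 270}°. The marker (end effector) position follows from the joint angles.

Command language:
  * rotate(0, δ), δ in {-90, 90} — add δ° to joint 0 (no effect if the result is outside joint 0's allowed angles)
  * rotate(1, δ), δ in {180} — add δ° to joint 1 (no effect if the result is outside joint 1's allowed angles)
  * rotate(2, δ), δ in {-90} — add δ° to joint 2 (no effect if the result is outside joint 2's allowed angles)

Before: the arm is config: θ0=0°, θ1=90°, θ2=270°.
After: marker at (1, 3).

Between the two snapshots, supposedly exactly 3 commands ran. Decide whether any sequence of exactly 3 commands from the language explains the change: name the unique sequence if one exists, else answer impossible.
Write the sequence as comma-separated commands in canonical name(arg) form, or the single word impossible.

rotate(2, -90), rotate(2, -90), rotate(2, -90)

from: config: θ0=0°, θ1=90°, θ2=270°
step 1 (rotate(2, -90)): config: θ0=0°, θ1=90°, θ2=180°
step 2 (rotate(2, -90)): config: θ0=0°, θ1=90°, θ2=90°
step 3 (rotate(2, -90)): config: θ0=0°, θ1=90°, θ2=0°
no other 3-command option fits: unique.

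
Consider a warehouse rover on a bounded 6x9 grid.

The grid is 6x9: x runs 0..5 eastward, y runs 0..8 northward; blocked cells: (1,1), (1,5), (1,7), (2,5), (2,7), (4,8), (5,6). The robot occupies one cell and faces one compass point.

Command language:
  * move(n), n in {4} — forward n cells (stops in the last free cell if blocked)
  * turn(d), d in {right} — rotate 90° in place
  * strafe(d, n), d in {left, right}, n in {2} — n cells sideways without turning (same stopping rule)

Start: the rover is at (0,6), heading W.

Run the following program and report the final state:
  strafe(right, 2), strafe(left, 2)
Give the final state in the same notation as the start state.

at (0,6), heading W

t0: at (0,6), heading W
1. strafe(right, 2) → at (0,8), heading W
2. strafe(left, 2) → at (0,6), heading W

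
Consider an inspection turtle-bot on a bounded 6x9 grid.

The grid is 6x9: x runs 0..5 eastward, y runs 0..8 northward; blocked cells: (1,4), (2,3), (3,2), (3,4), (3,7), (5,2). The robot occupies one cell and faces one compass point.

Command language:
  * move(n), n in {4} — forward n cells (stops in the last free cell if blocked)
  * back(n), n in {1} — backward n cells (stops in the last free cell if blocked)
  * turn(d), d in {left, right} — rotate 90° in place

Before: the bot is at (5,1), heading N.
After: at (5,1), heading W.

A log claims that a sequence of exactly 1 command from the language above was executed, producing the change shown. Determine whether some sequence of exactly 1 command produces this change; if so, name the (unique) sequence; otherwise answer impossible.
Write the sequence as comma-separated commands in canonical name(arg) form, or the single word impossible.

key: (5,1) unchanged — the single command moves nothing
t0: at (5,1), heading N
t=1 turn(left) ⇒ at (5,1), heading W
all 4 alternatives checked — unique.

turn(left)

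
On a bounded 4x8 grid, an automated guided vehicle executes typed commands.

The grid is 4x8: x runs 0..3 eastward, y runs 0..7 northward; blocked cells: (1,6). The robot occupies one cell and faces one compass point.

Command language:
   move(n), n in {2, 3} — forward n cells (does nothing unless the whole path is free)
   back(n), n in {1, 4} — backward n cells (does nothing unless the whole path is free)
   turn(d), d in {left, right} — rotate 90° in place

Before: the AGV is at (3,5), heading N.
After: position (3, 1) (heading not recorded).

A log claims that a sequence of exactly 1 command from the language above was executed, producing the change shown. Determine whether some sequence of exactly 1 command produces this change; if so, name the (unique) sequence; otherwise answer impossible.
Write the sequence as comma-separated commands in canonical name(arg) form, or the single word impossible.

start: at (3,5), heading N
[1] after back(4): at (3,1), heading N
uniquely the one of 6 1-step routes that fits.

back(4)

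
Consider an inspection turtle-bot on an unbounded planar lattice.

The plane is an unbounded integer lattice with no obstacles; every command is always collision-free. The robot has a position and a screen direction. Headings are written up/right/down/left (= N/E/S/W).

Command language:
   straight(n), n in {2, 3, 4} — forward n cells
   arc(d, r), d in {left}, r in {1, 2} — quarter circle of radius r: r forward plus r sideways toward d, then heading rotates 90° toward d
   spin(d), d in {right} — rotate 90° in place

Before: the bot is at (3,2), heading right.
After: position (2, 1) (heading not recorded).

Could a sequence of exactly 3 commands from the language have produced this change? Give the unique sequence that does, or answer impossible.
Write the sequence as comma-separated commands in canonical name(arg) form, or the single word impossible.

spin(right), spin(right), arc(left, 1)

key: running arc(left, 1) before spin(right) would end elsewhere — order is forced
begin: at (3,2), heading right
[1] after spin(right): at (3,2), heading down
[2] after spin(right): at (3,2), heading left
[3] after arc(left, 1): at (2,1), heading down
uniquely the one of 216 3-step routes that fits.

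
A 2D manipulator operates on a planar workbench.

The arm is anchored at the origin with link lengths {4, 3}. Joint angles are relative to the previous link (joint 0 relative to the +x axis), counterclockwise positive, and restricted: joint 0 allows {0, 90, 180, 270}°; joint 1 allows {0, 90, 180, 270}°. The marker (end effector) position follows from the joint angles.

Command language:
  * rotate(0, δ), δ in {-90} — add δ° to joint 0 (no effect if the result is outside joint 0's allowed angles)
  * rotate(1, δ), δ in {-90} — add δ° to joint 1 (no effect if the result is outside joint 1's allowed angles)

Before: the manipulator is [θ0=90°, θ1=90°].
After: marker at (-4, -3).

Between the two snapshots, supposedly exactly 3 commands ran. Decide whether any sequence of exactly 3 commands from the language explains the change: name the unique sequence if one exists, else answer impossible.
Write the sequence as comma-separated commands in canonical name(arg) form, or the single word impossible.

rotate(0, -90), rotate(0, -90), rotate(0, -90)

initial: [θ0=90°, θ1=90°]
[1] after rotate(0, -90): [θ0=0°, θ1=90°]
[2] after rotate(0, -90): [θ0=270°, θ1=90°]
[3] after rotate(0, -90): [θ0=180°, θ1=90°]
no rival 3-sequence matches.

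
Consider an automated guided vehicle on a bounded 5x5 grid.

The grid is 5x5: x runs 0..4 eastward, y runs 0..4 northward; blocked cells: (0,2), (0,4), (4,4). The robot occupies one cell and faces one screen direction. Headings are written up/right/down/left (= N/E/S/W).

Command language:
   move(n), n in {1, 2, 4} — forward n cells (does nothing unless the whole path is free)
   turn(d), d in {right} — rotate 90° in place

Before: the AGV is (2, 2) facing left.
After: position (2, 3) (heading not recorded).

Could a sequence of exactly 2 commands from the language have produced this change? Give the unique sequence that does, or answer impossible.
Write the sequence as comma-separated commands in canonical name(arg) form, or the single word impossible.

turn(right), move(1)

key: order matters: swapping turn(right) and move(1) lands elsewhere
t0: (2, 2) facing left
1. turn(right) → (2, 2) facing up
2. move(1) → (2, 3) facing up
uniquely the one of 16 2-step routes that fits.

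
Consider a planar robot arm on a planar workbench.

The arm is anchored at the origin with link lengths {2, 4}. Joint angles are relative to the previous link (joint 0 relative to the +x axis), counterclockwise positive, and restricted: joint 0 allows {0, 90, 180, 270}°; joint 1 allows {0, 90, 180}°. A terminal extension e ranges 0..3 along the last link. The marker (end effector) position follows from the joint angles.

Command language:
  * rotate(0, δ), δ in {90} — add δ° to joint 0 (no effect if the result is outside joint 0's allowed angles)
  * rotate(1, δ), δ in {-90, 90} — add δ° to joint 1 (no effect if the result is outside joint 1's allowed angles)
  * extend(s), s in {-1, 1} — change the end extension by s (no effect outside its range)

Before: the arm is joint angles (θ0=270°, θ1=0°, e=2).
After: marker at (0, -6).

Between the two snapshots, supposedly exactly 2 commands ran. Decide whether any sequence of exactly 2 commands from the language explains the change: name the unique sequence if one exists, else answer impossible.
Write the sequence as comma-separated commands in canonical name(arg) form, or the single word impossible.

extend(-1), extend(-1)

begin: joint angles (θ0=270°, θ1=0°, e=2)
t=1 extend(-1) ⇒ joint angles (θ0=270°, θ1=0°, e=1)
t=2 extend(-1) ⇒ joint angles (θ0=270°, θ1=0°, e=0)
uniquely the one of 25 2-step routes that fits.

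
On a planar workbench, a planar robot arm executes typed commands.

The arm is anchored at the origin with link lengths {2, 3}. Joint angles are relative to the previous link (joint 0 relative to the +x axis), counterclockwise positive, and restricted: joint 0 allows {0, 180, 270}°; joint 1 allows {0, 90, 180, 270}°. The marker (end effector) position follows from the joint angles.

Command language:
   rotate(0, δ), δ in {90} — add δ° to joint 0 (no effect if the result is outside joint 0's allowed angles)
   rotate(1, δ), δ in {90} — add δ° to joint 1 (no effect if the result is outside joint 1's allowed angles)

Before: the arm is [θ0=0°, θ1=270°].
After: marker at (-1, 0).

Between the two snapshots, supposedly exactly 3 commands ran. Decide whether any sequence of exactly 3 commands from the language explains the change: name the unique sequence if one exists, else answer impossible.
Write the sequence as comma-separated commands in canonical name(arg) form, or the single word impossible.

rotate(1, 90), rotate(1, 90), rotate(1, 90)

begin: [θ0=0°, θ1=270°]
[1] after rotate(1, 90): [θ0=0°, θ1=0°]
[2] after rotate(1, 90): [θ0=0°, θ1=90°]
[3] after rotate(1, 90): [θ0=0°, θ1=180°]
no other 3-command option fits: unique.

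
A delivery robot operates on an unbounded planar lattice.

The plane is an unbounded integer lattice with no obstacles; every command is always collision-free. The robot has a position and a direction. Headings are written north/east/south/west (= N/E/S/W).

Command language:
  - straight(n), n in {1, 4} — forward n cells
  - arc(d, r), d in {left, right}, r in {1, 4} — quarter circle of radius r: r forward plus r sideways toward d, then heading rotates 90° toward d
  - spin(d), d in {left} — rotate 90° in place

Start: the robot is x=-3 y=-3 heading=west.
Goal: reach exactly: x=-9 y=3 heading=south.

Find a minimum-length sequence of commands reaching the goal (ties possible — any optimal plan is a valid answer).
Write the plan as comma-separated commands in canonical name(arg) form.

arc(right, 1), spin(left), arc(right, 1), arc(left, 4), spin(left)

initial: x=-3 y=-3 heading=west
t=1 arc(right, 1) ⇒ x=-4 y=-2 heading=north
t=2 spin(left) ⇒ x=-4 y=-2 heading=west
t=3 arc(right, 1) ⇒ x=-5 y=-1 heading=north
t=4 arc(left, 4) ⇒ x=-9 y=3 heading=west
t=5 spin(left) ⇒ x=-9 y=3 heading=south
shorter routes all fall short; 5 is best.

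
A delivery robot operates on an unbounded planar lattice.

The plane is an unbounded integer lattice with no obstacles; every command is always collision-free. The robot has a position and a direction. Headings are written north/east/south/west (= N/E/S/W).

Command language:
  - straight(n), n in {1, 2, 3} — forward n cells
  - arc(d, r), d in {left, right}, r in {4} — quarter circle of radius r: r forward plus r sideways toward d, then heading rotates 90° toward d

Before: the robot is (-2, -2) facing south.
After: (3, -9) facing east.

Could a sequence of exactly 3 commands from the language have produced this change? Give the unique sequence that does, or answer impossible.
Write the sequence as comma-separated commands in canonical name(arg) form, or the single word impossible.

straight(3), arc(left, 4), straight(1)

key: cell and facing (now E) both changed — the 3 commands mix motion and turning
t0: (-2, -2) facing south
t=1 straight(3) ⇒ (-2, -5) facing south
t=2 arc(left, 4) ⇒ (2, -9) facing east
t=3 straight(1) ⇒ (3, -9) facing east
uniquely the one of 125 3-step routes that fits.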